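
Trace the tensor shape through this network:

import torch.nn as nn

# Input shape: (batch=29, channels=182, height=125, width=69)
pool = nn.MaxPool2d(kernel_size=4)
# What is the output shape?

Input shape: (29, 182, 125, 69)
Output shape: (29, 182, 31, 17)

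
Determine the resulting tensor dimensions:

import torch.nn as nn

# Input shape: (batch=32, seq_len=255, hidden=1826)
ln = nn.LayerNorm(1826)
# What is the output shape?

Input shape: (32, 255, 1826)
Output shape: (32, 255, 1826)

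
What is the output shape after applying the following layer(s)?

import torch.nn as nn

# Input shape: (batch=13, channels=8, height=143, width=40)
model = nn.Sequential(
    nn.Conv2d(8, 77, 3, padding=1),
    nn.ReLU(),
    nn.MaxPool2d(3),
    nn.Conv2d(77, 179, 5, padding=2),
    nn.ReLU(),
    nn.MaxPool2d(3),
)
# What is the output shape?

Input shape: (13, 8, 143, 40)
  -> after first Conv2d: (13, 77, 143, 40)
  -> after first MaxPool2d: (13, 77, 47, 13)
  -> after second Conv2d: (13, 179, 47, 13)
Output shape: (13, 179, 15, 4)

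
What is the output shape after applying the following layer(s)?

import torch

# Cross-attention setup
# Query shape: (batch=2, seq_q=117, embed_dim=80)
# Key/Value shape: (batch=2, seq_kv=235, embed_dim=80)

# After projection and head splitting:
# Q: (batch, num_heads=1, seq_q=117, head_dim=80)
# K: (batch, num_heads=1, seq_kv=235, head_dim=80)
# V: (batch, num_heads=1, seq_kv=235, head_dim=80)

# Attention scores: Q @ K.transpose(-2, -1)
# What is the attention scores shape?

Input shape: (2, 117, 80)
Output shape: (2, 1, 117, 235)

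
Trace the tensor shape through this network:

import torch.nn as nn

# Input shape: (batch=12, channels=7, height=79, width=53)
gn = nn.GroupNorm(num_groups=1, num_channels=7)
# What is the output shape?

Input shape: (12, 7, 79, 53)
Output shape: (12, 7, 79, 53)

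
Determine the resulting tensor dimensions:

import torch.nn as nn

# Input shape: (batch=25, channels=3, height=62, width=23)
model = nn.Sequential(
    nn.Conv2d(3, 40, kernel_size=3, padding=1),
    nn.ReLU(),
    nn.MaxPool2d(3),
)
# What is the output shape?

Input shape: (25, 3, 62, 23)
  -> after Conv2d: (25, 40, 62, 23)
  -> after ReLU: (25, 40, 62, 23)
Output shape: (25, 40, 20, 7)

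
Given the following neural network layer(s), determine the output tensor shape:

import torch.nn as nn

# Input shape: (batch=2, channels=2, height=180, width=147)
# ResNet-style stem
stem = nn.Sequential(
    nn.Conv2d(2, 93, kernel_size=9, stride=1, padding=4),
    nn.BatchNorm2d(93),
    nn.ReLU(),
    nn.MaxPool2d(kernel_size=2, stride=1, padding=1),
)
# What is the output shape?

Input shape: (2, 2, 180, 147)
  -> after Conv2d 9x9 stride=1: (2, 93, 180, 147)
Output shape: (2, 93, 181, 148)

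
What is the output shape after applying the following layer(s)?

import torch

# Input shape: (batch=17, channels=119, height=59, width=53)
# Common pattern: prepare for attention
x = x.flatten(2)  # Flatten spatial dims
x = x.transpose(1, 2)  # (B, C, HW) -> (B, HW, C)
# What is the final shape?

Input shape: (17, 119, 59, 53)
  -> after flatten(2): (17, 119, 3127)
Output shape: (17, 3127, 119)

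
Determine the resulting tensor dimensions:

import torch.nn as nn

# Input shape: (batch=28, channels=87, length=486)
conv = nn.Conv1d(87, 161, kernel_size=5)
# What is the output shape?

Input shape: (28, 87, 486)
Output shape: (28, 161, 482)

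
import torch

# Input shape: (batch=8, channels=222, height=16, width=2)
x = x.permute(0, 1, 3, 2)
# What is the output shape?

Input shape: (8, 222, 16, 2)
Output shape: (8, 222, 2, 16)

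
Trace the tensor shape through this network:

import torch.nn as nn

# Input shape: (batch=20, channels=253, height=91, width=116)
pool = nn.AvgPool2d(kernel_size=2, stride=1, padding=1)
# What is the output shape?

Input shape: (20, 253, 91, 116)
Output shape: (20, 253, 92, 117)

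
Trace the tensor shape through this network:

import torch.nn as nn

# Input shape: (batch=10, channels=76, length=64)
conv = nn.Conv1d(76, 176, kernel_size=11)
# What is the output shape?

Input shape: (10, 76, 64)
Output shape: (10, 176, 54)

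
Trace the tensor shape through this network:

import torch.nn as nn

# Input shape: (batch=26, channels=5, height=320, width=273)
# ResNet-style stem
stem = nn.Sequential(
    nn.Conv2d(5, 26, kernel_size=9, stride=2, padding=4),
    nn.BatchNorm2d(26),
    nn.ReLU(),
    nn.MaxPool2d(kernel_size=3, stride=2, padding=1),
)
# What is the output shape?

Input shape: (26, 5, 320, 273)
  -> after Conv2d 9x9 stride=2: (26, 26, 160, 137)
Output shape: (26, 26, 80, 69)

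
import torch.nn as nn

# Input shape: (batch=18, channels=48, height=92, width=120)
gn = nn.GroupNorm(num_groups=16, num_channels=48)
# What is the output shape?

Input shape: (18, 48, 92, 120)
Output shape: (18, 48, 92, 120)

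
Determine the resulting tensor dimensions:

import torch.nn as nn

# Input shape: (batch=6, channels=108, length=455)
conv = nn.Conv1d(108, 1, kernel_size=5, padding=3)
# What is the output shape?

Input shape: (6, 108, 455)
Output shape: (6, 1, 457)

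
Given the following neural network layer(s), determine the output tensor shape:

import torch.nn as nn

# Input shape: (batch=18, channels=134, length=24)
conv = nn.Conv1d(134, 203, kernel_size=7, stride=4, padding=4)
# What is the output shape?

Input shape: (18, 134, 24)
Output shape: (18, 203, 7)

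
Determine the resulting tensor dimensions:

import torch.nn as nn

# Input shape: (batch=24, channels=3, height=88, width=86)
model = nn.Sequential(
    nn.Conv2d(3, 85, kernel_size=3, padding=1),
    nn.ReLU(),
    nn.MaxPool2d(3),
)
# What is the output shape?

Input shape: (24, 3, 88, 86)
  -> after Conv2d: (24, 85, 88, 86)
  -> after ReLU: (24, 85, 88, 86)
Output shape: (24, 85, 29, 28)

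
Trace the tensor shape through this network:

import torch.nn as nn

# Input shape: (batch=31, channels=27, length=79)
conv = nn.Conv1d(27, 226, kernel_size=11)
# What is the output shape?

Input shape: (31, 27, 79)
Output shape: (31, 226, 69)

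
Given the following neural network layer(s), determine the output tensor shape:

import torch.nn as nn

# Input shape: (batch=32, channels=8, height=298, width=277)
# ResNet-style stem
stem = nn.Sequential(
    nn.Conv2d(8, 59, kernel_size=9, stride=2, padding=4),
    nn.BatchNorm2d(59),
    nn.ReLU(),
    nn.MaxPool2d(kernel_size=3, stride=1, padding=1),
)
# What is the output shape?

Input shape: (32, 8, 298, 277)
  -> after Conv2d 9x9 stride=2: (32, 59, 149, 139)
Output shape: (32, 59, 149, 139)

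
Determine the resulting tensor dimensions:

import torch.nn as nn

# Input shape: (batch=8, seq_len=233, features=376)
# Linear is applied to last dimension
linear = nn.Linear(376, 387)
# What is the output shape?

Input shape: (8, 233, 376)
Output shape: (8, 233, 387)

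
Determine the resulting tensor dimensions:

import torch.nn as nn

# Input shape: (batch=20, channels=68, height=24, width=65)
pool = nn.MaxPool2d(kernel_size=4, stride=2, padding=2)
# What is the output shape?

Input shape: (20, 68, 24, 65)
Output shape: (20, 68, 13, 33)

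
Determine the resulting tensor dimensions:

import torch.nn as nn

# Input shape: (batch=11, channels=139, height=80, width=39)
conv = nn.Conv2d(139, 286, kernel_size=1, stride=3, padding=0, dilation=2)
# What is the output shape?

Input shape: (11, 139, 80, 39)
Output shape: (11, 286, 27, 13)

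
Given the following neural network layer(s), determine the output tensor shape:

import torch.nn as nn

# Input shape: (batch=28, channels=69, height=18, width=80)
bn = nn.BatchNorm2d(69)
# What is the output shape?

Input shape: (28, 69, 18, 80)
Output shape: (28, 69, 18, 80)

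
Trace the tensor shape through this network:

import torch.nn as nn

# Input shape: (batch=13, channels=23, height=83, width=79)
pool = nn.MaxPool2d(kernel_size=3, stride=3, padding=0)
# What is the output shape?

Input shape: (13, 23, 83, 79)
Output shape: (13, 23, 27, 26)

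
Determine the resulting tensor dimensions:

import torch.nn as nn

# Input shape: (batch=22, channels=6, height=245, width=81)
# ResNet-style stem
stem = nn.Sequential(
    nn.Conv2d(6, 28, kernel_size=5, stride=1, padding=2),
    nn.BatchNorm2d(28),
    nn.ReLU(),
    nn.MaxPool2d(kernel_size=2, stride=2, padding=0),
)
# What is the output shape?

Input shape: (22, 6, 245, 81)
  -> after Conv2d 5x5 stride=1: (22, 28, 245, 81)
Output shape: (22, 28, 122, 40)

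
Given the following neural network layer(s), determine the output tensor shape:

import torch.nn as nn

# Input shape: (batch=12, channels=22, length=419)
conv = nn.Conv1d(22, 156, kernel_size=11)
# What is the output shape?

Input shape: (12, 22, 419)
Output shape: (12, 156, 409)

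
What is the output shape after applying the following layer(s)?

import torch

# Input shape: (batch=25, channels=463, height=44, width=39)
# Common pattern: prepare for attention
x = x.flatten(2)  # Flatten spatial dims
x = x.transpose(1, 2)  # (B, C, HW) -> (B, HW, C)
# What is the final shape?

Input shape: (25, 463, 44, 39)
  -> after flatten(2): (25, 463, 1716)
Output shape: (25, 1716, 463)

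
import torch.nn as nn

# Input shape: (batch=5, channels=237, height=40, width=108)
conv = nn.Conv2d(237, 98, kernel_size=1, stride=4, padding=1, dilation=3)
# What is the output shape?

Input shape: (5, 237, 40, 108)
Output shape: (5, 98, 11, 28)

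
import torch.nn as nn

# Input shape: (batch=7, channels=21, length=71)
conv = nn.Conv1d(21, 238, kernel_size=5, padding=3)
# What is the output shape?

Input shape: (7, 21, 71)
Output shape: (7, 238, 73)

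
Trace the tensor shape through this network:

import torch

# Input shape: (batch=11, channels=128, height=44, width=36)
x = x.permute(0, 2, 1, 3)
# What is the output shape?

Input shape: (11, 128, 44, 36)
Output shape: (11, 44, 128, 36)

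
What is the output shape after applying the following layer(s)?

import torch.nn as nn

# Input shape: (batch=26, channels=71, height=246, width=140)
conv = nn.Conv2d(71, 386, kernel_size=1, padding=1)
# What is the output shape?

Input shape: (26, 71, 246, 140)
Output shape: (26, 386, 248, 142)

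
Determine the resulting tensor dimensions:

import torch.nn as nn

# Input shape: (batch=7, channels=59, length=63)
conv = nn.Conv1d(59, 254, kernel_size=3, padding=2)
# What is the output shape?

Input shape: (7, 59, 63)
Output shape: (7, 254, 65)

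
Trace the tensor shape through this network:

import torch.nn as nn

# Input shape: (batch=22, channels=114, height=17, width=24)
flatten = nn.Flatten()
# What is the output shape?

Input shape: (22, 114, 17, 24)
Output shape: (22, 46512)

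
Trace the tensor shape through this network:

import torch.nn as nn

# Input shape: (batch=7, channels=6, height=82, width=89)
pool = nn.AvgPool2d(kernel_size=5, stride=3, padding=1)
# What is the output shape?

Input shape: (7, 6, 82, 89)
Output shape: (7, 6, 27, 29)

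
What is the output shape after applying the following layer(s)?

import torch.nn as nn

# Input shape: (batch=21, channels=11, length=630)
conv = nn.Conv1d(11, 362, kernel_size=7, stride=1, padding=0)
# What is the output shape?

Input shape: (21, 11, 630)
Output shape: (21, 362, 624)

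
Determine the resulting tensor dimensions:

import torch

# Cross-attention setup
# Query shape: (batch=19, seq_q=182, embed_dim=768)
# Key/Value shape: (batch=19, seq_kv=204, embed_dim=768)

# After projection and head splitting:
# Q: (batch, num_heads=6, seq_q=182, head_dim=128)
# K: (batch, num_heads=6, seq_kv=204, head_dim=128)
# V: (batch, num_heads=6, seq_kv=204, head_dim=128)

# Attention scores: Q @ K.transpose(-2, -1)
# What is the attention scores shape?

Input shape: (19, 182, 768)
Output shape: (19, 6, 182, 204)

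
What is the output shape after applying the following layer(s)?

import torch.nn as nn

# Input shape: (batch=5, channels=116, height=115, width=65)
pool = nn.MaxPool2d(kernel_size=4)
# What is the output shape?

Input shape: (5, 116, 115, 65)
Output shape: (5, 116, 28, 16)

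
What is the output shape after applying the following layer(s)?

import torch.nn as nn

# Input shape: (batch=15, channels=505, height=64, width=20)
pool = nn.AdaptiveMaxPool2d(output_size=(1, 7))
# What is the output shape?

Input shape: (15, 505, 64, 20)
Output shape: (15, 505, 1, 7)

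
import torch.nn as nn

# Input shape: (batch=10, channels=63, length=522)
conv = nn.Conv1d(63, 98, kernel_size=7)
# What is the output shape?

Input shape: (10, 63, 522)
Output shape: (10, 98, 516)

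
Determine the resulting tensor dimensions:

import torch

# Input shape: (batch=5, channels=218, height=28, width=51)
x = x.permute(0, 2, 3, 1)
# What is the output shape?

Input shape: (5, 218, 28, 51)
Output shape: (5, 28, 51, 218)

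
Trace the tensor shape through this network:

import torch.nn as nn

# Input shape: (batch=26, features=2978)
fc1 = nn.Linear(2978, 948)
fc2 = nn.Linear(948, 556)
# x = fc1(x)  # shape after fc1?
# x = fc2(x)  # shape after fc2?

Input shape: (26, 2978)
  -> after fc1: (26, 948)
Output shape: (26, 556)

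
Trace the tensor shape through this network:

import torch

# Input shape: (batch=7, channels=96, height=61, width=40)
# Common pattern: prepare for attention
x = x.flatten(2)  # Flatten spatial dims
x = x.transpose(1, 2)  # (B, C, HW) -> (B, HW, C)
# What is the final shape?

Input shape: (7, 96, 61, 40)
  -> after flatten(2): (7, 96, 2440)
Output shape: (7, 2440, 96)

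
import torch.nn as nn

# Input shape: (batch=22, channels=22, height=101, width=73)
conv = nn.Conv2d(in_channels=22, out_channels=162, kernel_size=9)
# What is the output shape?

Input shape: (22, 22, 101, 73)
Output shape: (22, 162, 93, 65)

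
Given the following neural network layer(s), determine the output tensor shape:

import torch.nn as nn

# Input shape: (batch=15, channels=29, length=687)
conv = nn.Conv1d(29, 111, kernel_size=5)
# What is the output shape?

Input shape: (15, 29, 687)
Output shape: (15, 111, 683)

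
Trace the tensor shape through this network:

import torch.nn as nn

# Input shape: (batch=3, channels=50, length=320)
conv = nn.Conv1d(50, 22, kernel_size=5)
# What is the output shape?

Input shape: (3, 50, 320)
Output shape: (3, 22, 316)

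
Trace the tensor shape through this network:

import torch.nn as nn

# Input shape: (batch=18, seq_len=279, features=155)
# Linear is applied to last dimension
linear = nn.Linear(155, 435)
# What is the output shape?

Input shape: (18, 279, 155)
Output shape: (18, 279, 435)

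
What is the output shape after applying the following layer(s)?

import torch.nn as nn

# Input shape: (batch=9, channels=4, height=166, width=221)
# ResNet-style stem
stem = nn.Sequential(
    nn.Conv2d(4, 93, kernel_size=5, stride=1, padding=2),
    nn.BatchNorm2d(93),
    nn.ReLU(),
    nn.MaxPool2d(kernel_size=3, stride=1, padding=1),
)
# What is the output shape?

Input shape: (9, 4, 166, 221)
  -> after Conv2d 5x5 stride=1: (9, 93, 166, 221)
Output shape: (9, 93, 166, 221)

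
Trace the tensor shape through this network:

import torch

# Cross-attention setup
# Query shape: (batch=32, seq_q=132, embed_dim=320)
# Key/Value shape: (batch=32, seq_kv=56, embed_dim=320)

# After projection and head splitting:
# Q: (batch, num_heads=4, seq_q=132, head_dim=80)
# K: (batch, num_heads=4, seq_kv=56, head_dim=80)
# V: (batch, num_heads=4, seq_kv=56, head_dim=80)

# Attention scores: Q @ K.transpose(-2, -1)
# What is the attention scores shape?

Input shape: (32, 132, 320)
Output shape: (32, 4, 132, 56)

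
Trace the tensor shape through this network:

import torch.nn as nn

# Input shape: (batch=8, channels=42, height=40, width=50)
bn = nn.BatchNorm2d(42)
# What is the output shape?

Input shape: (8, 42, 40, 50)
Output shape: (8, 42, 40, 50)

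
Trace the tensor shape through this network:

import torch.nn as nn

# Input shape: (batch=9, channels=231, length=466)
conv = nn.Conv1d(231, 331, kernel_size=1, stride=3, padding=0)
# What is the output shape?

Input shape: (9, 231, 466)
Output shape: (9, 331, 156)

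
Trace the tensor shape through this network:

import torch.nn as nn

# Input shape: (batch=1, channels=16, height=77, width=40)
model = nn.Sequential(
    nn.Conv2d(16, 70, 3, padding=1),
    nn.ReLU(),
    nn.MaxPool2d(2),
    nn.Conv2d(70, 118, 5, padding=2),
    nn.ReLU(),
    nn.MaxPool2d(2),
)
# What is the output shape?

Input shape: (1, 16, 77, 40)
  -> after first Conv2d: (1, 70, 77, 40)
  -> after first MaxPool2d: (1, 70, 38, 20)
  -> after second Conv2d: (1, 118, 38, 20)
Output shape: (1, 118, 19, 10)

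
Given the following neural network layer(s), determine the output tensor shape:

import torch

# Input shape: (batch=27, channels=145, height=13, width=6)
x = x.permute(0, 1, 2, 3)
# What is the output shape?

Input shape: (27, 145, 13, 6)
Output shape: (27, 145, 13, 6)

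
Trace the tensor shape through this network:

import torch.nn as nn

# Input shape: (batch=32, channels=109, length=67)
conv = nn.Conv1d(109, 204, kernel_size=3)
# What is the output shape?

Input shape: (32, 109, 67)
Output shape: (32, 204, 65)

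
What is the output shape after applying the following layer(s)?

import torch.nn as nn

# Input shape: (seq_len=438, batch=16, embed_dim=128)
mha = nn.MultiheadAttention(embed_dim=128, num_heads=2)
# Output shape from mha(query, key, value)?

Input shape: (438, 16, 128)
Output shape: (438, 16, 128)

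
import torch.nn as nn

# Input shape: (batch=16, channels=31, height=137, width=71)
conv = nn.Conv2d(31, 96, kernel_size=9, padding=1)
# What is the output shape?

Input shape: (16, 31, 137, 71)
Output shape: (16, 96, 131, 65)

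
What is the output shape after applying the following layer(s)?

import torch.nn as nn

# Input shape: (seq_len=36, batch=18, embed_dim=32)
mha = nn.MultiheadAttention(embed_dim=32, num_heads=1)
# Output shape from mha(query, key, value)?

Input shape: (36, 18, 32)
Output shape: (36, 18, 32)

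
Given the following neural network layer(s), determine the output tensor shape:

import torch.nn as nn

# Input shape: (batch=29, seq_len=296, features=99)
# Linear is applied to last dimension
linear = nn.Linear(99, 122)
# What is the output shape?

Input shape: (29, 296, 99)
Output shape: (29, 296, 122)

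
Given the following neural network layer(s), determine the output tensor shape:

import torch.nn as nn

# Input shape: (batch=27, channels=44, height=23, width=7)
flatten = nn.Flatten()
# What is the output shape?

Input shape: (27, 44, 23, 7)
Output shape: (27, 7084)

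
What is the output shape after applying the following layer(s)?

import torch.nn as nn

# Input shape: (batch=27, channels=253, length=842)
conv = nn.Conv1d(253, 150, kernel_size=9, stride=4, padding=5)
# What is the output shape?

Input shape: (27, 253, 842)
Output shape: (27, 150, 211)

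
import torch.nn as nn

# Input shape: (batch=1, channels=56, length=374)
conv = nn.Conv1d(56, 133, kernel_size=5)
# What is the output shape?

Input shape: (1, 56, 374)
Output shape: (1, 133, 370)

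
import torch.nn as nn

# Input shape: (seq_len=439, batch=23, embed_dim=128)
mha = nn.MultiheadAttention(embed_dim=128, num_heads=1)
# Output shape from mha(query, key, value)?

Input shape: (439, 23, 128)
Output shape: (439, 23, 128)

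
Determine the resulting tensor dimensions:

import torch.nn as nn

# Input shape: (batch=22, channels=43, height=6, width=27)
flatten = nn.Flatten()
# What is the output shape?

Input shape: (22, 43, 6, 27)
Output shape: (22, 6966)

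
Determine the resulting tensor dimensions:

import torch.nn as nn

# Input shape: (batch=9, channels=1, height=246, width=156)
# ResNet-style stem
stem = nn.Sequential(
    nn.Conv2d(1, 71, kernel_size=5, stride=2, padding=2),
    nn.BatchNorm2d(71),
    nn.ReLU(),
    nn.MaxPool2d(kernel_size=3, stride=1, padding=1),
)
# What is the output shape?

Input shape: (9, 1, 246, 156)
  -> after Conv2d 5x5 stride=2: (9, 71, 123, 78)
Output shape: (9, 71, 123, 78)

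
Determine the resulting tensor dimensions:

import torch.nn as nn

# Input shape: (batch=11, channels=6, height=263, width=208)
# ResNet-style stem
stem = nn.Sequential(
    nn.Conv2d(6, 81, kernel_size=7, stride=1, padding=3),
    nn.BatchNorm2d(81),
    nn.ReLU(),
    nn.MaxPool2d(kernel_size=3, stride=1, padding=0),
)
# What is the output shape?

Input shape: (11, 6, 263, 208)
  -> after Conv2d 7x7 stride=1: (11, 81, 263, 208)
Output shape: (11, 81, 261, 206)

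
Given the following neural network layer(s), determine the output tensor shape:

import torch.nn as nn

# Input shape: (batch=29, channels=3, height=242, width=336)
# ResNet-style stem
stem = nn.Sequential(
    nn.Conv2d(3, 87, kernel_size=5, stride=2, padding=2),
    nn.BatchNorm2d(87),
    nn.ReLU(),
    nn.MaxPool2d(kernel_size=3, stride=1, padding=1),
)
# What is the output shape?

Input shape: (29, 3, 242, 336)
  -> after Conv2d 5x5 stride=2: (29, 87, 121, 168)
Output shape: (29, 87, 121, 168)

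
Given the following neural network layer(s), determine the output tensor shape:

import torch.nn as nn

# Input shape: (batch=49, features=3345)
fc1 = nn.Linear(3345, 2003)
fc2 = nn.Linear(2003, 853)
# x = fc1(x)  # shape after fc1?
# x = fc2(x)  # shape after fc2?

Input shape: (49, 3345)
  -> after fc1: (49, 2003)
Output shape: (49, 853)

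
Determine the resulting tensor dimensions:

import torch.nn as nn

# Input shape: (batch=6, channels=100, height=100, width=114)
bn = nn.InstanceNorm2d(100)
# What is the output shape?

Input shape: (6, 100, 100, 114)
Output shape: (6, 100, 100, 114)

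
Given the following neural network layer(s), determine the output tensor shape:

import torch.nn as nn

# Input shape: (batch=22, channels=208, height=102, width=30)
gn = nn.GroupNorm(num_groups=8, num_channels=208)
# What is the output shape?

Input shape: (22, 208, 102, 30)
Output shape: (22, 208, 102, 30)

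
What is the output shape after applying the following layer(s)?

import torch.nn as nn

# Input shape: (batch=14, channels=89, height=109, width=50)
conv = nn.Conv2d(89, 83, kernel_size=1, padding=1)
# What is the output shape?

Input shape: (14, 89, 109, 50)
Output shape: (14, 83, 111, 52)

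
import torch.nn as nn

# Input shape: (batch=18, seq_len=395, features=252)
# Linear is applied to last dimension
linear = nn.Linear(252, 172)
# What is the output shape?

Input shape: (18, 395, 252)
Output shape: (18, 395, 172)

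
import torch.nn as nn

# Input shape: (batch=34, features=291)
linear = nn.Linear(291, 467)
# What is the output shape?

Input shape: (34, 291)
Output shape: (34, 467)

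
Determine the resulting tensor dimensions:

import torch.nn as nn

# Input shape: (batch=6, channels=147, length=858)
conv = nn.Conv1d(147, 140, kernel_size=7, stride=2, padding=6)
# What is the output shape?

Input shape: (6, 147, 858)
Output shape: (6, 140, 432)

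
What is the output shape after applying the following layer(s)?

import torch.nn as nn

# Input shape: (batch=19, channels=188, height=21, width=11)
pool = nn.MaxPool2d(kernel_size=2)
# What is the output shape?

Input shape: (19, 188, 21, 11)
Output shape: (19, 188, 10, 5)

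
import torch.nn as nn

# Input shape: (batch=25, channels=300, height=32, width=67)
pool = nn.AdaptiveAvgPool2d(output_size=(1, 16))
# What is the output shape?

Input shape: (25, 300, 32, 67)
Output shape: (25, 300, 1, 16)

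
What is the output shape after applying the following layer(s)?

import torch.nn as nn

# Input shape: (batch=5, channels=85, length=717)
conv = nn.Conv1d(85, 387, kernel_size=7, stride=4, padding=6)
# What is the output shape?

Input shape: (5, 85, 717)
Output shape: (5, 387, 181)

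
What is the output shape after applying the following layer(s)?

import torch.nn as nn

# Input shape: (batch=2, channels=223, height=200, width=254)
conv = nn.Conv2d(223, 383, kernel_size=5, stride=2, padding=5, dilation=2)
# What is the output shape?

Input shape: (2, 223, 200, 254)
Output shape: (2, 383, 101, 128)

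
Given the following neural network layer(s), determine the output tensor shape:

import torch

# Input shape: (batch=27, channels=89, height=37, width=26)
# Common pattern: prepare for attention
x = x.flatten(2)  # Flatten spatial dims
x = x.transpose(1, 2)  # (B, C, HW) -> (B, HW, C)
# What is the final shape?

Input shape: (27, 89, 37, 26)
  -> after flatten(2): (27, 89, 962)
Output shape: (27, 962, 89)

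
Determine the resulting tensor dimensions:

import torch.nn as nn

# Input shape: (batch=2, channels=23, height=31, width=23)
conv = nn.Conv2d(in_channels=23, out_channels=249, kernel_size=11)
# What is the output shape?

Input shape: (2, 23, 31, 23)
Output shape: (2, 249, 21, 13)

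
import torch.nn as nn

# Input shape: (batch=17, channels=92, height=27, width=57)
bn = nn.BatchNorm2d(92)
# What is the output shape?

Input shape: (17, 92, 27, 57)
Output shape: (17, 92, 27, 57)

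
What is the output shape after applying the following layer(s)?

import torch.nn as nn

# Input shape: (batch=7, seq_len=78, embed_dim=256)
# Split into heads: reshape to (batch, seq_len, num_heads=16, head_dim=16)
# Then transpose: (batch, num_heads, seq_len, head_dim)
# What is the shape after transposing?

Input shape: (7, 78, 256)
  -> after reshape: (7, 78, 16, 16)
Output shape: (7, 16, 78, 16)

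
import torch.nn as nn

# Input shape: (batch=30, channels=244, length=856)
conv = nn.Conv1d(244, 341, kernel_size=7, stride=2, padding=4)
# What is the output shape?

Input shape: (30, 244, 856)
Output shape: (30, 341, 429)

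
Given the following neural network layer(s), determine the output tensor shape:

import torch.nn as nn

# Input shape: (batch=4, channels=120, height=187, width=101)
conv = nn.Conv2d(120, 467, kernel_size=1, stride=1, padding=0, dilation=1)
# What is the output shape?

Input shape: (4, 120, 187, 101)
Output shape: (4, 467, 187, 101)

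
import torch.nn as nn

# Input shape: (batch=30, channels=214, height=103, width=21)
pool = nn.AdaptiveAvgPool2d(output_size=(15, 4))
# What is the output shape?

Input shape: (30, 214, 103, 21)
Output shape: (30, 214, 15, 4)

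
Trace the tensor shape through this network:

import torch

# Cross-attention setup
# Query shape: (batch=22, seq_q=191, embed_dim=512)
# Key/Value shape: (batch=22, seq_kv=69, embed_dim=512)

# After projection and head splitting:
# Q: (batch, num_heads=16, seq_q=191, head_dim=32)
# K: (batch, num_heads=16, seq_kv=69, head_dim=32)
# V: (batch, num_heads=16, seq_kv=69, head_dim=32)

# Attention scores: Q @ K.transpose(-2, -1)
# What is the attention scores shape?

Input shape: (22, 191, 512)
Output shape: (22, 16, 191, 69)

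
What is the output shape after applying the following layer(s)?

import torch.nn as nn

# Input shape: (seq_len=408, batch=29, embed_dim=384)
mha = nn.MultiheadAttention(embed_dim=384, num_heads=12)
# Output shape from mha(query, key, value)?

Input shape: (408, 29, 384)
Output shape: (408, 29, 384)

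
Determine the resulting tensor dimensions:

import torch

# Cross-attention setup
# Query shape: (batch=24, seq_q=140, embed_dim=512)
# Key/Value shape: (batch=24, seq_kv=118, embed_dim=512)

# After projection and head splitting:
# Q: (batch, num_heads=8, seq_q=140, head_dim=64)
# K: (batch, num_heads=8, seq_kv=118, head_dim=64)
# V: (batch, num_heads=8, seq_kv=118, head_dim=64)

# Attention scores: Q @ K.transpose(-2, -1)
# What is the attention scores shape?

Input shape: (24, 140, 512)
Output shape: (24, 8, 140, 118)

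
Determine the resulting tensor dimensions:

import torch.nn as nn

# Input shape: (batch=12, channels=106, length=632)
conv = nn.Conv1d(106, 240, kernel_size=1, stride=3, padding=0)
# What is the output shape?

Input shape: (12, 106, 632)
Output shape: (12, 240, 211)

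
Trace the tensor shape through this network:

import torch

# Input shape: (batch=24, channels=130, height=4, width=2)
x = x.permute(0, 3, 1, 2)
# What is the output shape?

Input shape: (24, 130, 4, 2)
Output shape: (24, 2, 130, 4)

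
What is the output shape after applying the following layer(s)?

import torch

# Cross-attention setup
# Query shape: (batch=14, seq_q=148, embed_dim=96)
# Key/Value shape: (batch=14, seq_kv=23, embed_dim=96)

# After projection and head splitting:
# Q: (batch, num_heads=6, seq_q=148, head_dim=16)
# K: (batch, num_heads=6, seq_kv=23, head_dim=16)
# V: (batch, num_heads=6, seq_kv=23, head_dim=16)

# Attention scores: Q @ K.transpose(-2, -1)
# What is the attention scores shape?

Input shape: (14, 148, 96)
Output shape: (14, 6, 148, 23)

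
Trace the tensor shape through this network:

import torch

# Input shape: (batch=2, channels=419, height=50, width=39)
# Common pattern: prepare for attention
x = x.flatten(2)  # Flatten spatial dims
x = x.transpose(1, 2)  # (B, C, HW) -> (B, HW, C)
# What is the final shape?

Input shape: (2, 419, 50, 39)
  -> after flatten(2): (2, 419, 1950)
Output shape: (2, 1950, 419)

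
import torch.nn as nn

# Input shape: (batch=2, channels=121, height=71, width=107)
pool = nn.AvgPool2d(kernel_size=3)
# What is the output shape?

Input shape: (2, 121, 71, 107)
Output shape: (2, 121, 23, 35)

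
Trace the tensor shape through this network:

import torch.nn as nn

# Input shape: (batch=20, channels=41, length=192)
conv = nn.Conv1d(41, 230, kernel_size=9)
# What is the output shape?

Input shape: (20, 41, 192)
Output shape: (20, 230, 184)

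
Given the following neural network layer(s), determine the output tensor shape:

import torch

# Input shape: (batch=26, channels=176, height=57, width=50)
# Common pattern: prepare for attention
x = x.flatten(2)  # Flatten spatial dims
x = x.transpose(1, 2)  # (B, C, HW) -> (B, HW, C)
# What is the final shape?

Input shape: (26, 176, 57, 50)
  -> after flatten(2): (26, 176, 2850)
Output shape: (26, 2850, 176)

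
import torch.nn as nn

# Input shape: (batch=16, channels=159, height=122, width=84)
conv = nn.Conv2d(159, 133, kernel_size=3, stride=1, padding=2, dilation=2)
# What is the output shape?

Input shape: (16, 159, 122, 84)
Output shape: (16, 133, 122, 84)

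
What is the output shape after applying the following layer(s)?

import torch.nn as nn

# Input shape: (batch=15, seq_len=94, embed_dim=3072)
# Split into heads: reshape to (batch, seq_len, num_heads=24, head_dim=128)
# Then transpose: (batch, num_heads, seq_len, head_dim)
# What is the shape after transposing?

Input shape: (15, 94, 3072)
  -> after reshape: (15, 94, 24, 128)
Output shape: (15, 24, 94, 128)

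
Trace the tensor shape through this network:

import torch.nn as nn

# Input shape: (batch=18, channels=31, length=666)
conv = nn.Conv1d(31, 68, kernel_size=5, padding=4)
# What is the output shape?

Input shape: (18, 31, 666)
Output shape: (18, 68, 670)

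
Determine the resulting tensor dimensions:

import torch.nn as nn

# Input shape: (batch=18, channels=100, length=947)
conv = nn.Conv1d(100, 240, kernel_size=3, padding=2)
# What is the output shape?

Input shape: (18, 100, 947)
Output shape: (18, 240, 949)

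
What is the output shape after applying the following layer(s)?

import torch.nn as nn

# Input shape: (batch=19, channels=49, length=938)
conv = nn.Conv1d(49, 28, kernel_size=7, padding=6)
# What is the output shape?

Input shape: (19, 49, 938)
Output shape: (19, 28, 944)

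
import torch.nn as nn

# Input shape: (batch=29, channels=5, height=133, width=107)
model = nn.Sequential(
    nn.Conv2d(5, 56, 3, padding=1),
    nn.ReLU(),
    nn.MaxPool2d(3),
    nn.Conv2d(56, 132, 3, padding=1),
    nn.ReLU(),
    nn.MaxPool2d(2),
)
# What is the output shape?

Input shape: (29, 5, 133, 107)
  -> after first Conv2d: (29, 56, 133, 107)
  -> after first MaxPool2d: (29, 56, 44, 35)
  -> after second Conv2d: (29, 132, 44, 35)
Output shape: (29, 132, 22, 17)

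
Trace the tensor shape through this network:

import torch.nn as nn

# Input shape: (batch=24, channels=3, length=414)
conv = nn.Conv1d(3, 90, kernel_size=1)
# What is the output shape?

Input shape: (24, 3, 414)
Output shape: (24, 90, 414)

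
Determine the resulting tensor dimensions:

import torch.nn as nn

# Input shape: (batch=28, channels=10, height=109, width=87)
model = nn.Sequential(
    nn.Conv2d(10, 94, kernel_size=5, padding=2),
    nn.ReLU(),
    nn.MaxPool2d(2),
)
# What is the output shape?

Input shape: (28, 10, 109, 87)
  -> after Conv2d: (28, 94, 109, 87)
  -> after ReLU: (28, 94, 109, 87)
Output shape: (28, 94, 54, 43)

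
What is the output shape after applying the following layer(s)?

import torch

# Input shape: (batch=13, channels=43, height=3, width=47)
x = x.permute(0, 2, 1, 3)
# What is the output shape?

Input shape: (13, 43, 3, 47)
Output shape: (13, 3, 43, 47)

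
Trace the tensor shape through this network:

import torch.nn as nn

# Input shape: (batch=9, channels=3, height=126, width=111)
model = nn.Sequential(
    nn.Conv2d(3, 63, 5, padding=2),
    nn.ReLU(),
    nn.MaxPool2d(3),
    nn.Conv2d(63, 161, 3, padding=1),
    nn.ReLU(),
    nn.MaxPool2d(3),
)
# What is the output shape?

Input shape: (9, 3, 126, 111)
  -> after first Conv2d: (9, 63, 126, 111)
  -> after first MaxPool2d: (9, 63, 42, 37)
  -> after second Conv2d: (9, 161, 42, 37)
Output shape: (9, 161, 14, 12)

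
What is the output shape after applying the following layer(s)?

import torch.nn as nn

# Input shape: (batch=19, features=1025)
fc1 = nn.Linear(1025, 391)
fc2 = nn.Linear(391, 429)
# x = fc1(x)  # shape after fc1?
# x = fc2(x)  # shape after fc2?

Input shape: (19, 1025)
  -> after fc1: (19, 391)
Output shape: (19, 429)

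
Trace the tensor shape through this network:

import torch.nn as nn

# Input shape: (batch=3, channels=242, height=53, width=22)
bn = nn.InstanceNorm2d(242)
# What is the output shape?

Input shape: (3, 242, 53, 22)
Output shape: (3, 242, 53, 22)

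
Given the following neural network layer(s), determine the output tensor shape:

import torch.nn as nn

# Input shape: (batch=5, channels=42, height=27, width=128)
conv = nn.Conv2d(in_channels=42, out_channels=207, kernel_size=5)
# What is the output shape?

Input shape: (5, 42, 27, 128)
Output shape: (5, 207, 23, 124)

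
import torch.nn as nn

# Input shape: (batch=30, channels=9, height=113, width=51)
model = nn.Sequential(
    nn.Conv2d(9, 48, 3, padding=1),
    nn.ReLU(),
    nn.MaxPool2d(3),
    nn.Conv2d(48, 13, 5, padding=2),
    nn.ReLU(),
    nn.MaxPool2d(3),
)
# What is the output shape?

Input shape: (30, 9, 113, 51)
  -> after first Conv2d: (30, 48, 113, 51)
  -> after first MaxPool2d: (30, 48, 37, 17)
  -> after second Conv2d: (30, 13, 37, 17)
Output shape: (30, 13, 12, 5)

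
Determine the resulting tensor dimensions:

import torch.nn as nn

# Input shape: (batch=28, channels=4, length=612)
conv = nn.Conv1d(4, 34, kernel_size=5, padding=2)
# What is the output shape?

Input shape: (28, 4, 612)
Output shape: (28, 34, 612)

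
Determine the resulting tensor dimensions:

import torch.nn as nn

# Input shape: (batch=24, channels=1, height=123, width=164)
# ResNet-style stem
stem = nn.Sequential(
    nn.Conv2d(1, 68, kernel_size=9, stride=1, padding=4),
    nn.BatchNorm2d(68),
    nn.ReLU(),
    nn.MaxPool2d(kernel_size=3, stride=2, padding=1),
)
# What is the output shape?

Input shape: (24, 1, 123, 164)
  -> after Conv2d 9x9 stride=1: (24, 68, 123, 164)
Output shape: (24, 68, 62, 82)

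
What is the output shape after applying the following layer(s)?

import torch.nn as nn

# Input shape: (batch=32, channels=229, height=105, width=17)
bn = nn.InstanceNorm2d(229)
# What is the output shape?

Input shape: (32, 229, 105, 17)
Output shape: (32, 229, 105, 17)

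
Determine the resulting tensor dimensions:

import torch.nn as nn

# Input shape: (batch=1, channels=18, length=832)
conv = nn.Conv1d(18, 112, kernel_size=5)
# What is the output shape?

Input shape: (1, 18, 832)
Output shape: (1, 112, 828)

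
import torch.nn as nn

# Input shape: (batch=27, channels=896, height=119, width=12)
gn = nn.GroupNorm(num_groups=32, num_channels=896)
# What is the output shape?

Input shape: (27, 896, 119, 12)
Output shape: (27, 896, 119, 12)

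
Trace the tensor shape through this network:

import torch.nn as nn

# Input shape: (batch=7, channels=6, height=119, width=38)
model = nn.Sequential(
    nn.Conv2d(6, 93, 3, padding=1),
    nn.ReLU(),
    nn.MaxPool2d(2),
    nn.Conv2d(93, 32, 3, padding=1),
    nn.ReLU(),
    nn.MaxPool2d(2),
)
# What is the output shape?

Input shape: (7, 6, 119, 38)
  -> after first Conv2d: (7, 93, 119, 38)
  -> after first MaxPool2d: (7, 93, 59, 19)
  -> after second Conv2d: (7, 32, 59, 19)
Output shape: (7, 32, 29, 9)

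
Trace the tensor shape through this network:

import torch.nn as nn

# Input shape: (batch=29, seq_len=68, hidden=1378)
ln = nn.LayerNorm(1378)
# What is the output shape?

Input shape: (29, 68, 1378)
Output shape: (29, 68, 1378)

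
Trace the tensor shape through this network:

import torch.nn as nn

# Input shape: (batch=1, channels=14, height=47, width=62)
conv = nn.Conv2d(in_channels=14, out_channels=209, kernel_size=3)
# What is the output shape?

Input shape: (1, 14, 47, 62)
Output shape: (1, 209, 45, 60)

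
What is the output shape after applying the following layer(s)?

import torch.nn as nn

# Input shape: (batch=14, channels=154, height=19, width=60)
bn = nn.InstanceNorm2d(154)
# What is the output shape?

Input shape: (14, 154, 19, 60)
Output shape: (14, 154, 19, 60)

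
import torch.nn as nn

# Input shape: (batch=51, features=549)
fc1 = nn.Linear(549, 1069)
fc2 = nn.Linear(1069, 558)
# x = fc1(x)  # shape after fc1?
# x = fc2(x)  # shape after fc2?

Input shape: (51, 549)
  -> after fc1: (51, 1069)
Output shape: (51, 558)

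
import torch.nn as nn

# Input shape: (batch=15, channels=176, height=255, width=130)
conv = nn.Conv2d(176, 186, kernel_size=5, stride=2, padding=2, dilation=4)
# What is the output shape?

Input shape: (15, 176, 255, 130)
Output shape: (15, 186, 122, 59)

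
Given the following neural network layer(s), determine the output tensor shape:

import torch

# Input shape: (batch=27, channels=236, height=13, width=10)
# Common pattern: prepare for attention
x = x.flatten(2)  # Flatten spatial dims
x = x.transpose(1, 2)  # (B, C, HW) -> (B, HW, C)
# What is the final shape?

Input shape: (27, 236, 13, 10)
  -> after flatten(2): (27, 236, 130)
Output shape: (27, 130, 236)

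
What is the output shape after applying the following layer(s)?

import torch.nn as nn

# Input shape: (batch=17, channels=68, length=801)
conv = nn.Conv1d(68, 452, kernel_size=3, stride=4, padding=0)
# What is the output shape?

Input shape: (17, 68, 801)
Output shape: (17, 452, 200)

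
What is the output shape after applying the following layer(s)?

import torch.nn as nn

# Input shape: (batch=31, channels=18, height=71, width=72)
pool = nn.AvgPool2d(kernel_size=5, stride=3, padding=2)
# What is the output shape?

Input shape: (31, 18, 71, 72)
Output shape: (31, 18, 24, 24)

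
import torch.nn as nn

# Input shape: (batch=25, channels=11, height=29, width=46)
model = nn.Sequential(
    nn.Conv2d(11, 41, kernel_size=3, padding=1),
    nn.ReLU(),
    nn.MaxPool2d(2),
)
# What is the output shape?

Input shape: (25, 11, 29, 46)
  -> after Conv2d: (25, 41, 29, 46)
  -> after ReLU: (25, 41, 29, 46)
Output shape: (25, 41, 14, 23)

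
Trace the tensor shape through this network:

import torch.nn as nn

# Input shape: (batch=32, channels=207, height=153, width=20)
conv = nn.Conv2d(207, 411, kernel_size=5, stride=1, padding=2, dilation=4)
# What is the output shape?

Input shape: (32, 207, 153, 20)
Output shape: (32, 411, 141, 8)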